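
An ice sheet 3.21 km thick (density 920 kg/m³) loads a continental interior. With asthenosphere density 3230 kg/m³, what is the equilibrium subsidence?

In Airy isostatic equilibrium: the ice load ρ_ice t is balanced by mantle displaced below, ρ_m s.
s = t ρ_ice / ρ_m = 3.21 km × 920/3230 = 0.914 km.

0.914 km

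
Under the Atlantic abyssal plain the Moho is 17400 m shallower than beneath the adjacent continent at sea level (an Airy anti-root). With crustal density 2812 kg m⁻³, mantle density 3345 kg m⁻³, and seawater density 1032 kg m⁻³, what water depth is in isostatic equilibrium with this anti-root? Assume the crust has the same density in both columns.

5210 m

Replacing a thickness d of crust by seawater at the top must be balanced by replacing crust with mantle at the base: d (ρ_c − ρ_w) = a (ρ_m − ρ_c).
d = a (ρ_m − ρ_c)/(ρ_c − ρ_w) = 17400 m × 533/1780 = 5210 m.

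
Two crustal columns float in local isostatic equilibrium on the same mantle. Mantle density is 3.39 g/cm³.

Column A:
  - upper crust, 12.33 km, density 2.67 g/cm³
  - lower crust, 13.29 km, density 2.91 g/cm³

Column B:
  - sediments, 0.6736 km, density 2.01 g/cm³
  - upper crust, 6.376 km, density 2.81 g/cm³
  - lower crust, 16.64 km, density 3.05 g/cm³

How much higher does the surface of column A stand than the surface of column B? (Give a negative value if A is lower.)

For any compensation level in the mantle, the mantle terms cancel and isostasy reduces to e = (Σt_A − Σt_B) − (Σ(ρt)_A − Σ(ρt)_B) / ρ_m.
Σt_A = 25.62 km; Σt_B = 23.6896 km; Σ(ρt)_A = 71.595; Σ(ρt)_B = 70.022496 (in km·g/cm³).
e = (25.62 − 23.6896) − (71.595 − 70.022496) / 3.39 = 1.47 km.

1.47 km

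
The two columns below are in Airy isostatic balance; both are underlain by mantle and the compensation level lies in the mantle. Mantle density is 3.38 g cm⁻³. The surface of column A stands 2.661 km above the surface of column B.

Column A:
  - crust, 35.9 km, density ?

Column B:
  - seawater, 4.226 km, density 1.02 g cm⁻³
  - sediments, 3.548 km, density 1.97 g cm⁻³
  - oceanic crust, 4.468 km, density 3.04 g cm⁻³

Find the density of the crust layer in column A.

2.67 g cm⁻³

Take the compensation level at the base of the deeper column (depth z_c below the surface of column A) and equate Σ ρ_i t_i down to z_c; mantle fills any gap and the z_c terms cancel.
Column A: 35.9×ρ + (z_c − 35.9)×3.38
Column B: 2.661×0 + 4.226×1.02 + 3.548×1.97 + 4.468×3.04 + (z_c − 2.661 − 12.242)×3.38
The z_c×3.38 term appears on both sides and cancels. Collect the known terms of each column as K = Σ(ρt)_known − 3.38 × (depth of known layers): K_A = 0 − 3.38×35.9 = −121.342; K_B = 24.8828 − 3.38×(2.661 + 12.242) = −25.48934.
Balance: K_A + 35.9×ρ = K_B, so ρ = (K_B − K_A)/35.9 = 95.8527/35.9 = 2.67 g cm⁻³.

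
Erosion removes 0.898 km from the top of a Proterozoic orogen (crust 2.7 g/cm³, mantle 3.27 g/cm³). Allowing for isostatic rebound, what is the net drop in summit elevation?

0.157 km

Rebound u = e ρ_c/ρ_m = 0.898 km × 2.7/3.27 = 0.7415 km.
Net surface drop = e − u = 0.898 km − 0.7415 km = e (ρ_m − ρ_c)/ρ_m = 0.157 km.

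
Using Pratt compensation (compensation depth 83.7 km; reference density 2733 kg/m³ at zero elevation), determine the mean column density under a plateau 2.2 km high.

2660 kg/m³

Pratt balance: ρ_ref D = ρ (D + h).
ρ = ρ_ref D/(D + h) = 2733 × 83.7 km/(83.7 km + 2.2 km) = 2660 kg/m³.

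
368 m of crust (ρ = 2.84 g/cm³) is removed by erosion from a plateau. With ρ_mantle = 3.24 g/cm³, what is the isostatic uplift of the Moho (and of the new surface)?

Unloading: uplift u = e ρ_c/ρ_m = 368 m × 2.84/3.24 = 323 m.

323 m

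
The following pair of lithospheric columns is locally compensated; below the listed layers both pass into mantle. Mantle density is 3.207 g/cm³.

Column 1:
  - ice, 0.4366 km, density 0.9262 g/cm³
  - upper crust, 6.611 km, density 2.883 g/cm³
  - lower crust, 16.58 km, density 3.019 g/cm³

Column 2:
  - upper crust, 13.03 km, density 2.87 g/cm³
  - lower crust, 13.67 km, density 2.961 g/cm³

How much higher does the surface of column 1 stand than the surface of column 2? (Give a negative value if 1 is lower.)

−0.467 km

For any compensation level in the mantle, the mantle terms cancel and isostasy reduces to e = (Σt_1 − Σt_2) − (Σ(ρt)_1 − Σ(ρt)_2) / ρ_m.
Σt_1 = 23.6276 km; Σt_2 = 26.7 km; Σ(ρt)_1 = 69.5189119; Σ(ρt)_2 = 77.87297 (in km·g/cm³).
e = (23.6276 − 26.7) − (69.5189119 − 77.87297) / 3.207 = −0.467 km.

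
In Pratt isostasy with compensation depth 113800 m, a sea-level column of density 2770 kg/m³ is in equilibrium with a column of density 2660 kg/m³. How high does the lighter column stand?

4710 m

ρ_ref D = ρ (D + h) → h = D (ρ_ref − ρ)/ρ.
h = 113800 m × (2770 − 2660)/2660 = 4710 m.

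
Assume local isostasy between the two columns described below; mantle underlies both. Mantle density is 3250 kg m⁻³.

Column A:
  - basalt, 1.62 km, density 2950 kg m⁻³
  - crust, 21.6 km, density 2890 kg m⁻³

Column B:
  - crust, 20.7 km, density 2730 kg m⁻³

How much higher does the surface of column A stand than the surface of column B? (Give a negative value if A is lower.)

−0.77 km

For any compensation level in the mantle, the mantle terms cancel and isostasy reduces to e = (Σt_A − Σt_B) − (Σ(ρt)_A − Σ(ρt)_B) / ρ_m.
Σt_A = 23.22 km; Σt_B = 20.7 km; Σ(ρt)_A = 67203; Σ(ρt)_B = 56511 (in km·kg m⁻³).
e = (23.22 − 20.7) − (67203 − 56511) / 3250 = −0.77 km.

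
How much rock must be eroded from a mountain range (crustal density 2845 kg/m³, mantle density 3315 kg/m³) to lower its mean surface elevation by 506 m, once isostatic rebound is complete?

3570 m

Net drop Δ = e − u = e − e ρ_c/ρ_m = e (ρ_m − ρ_c)/ρ_m.
e = Δ ρ_m/(ρ_m − ρ_c) = 506 m × 3315/470 = 3570 m.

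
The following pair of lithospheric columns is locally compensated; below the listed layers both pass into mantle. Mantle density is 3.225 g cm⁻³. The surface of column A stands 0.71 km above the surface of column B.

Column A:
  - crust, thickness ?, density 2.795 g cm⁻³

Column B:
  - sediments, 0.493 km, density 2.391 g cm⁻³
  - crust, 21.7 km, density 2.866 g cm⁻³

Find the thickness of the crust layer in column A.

24.4 km

Take the compensation level at the base of the deeper column (depth z_c below the surface of column A) and equate Σ ρ_i t_i down to z_c; mantle fills any gap and the z_c terms cancel.
Column A: x×2.795 + (z_c − 0 − x)×3.225
Column B: 0.71×0 + 0.493×2.391 + 21.7×2.866 + (z_c − 0.71 − 22.193)×3.225
The z_c×3.225 term appears on both sides and cancels. Collect the known terms of each column as K = Σ(ρt)_known − 3.225 × (depth of known layers): K_A = 0 − 3.225×0 = 0; K_B = 63.370963 − 3.225×(0.71 + 22.193) = −10.491212.
Balance: K_A − x×(3.225 − 2.795) = K_B, so x = (K_A − K_B)/(3.225 − 2.795) = 10.4912/0.43 = 24.4 km.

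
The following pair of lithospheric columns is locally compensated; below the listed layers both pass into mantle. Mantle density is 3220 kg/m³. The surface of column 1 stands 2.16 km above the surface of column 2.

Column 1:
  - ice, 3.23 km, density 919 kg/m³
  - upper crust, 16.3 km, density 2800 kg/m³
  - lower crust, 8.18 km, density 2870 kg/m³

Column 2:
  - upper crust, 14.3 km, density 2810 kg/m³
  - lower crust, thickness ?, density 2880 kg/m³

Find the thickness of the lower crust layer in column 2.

12.7 km

Take the compensation level at the base of the deeper column (depth z_c below the surface of column 1) and equate Σ ρ_i t_i down to z_c; mantle fills any gap and the z_c terms cancel.
Column 1: 3.23×919 + 16.3×2800 + 8.18×2870 + (z_c − 27.71)×3220
Column 2: 2.16×0 + 14.3×2810 + x×2880 + (z_c − 2.16 − 14.3 − x)×3220
The z_c×3220 term appears on both sides and cancels. Collect the known terms of each column as K = Σ(ρt)_known − 3220 × (depth of known layers): K_1 = 72084.97 − 3220×27.71 = −17141.23; K_2 = 40183 − 3220×(2.16 + 14.3) = −12818.2.
Balance: K_1 = K_2 − x×(3220 − 2880), so x = (K_2 − K_1)/(3220 − 2880) = 4323.03/340 = 12.7 km.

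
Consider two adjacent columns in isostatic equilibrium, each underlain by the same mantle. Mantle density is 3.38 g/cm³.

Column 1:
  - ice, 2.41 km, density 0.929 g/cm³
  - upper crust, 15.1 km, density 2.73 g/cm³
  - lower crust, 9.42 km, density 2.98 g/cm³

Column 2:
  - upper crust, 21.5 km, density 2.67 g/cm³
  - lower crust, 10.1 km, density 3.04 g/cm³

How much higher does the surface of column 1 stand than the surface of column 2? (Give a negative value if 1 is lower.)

For any compensation level in the mantle, the mantle terms cancel and isostasy reduces to e = (Σt_1 − Σt_2) − (Σ(ρt)_1 − Σ(ρt)_2) / ρ_m.
Σt_1 = 26.93 km; Σt_2 = 31.6 km; Σ(ρt)_1 = 71.53349; Σ(ρt)_2 = 88.109 (in km·g/cm³).
e = (26.93 − 31.6) − (71.53349 − 88.109) / 3.38 = 0.234 km.

0.234 km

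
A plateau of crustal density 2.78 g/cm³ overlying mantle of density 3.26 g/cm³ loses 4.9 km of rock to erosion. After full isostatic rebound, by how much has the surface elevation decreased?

Rebound u = e ρ_c/ρ_m = 4.9 km × 2.78/3.26 = 4.179 km.
Net surface drop = e − u = 4.9 km − 4.179 km = e (ρ_m − ρ_c)/ρ_m = 0.721 km.

0.721 km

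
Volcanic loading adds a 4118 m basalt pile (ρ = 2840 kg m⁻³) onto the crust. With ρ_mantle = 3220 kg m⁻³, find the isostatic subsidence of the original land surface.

3630 m

Subaerial loading: s = t ρ_load / ρ_m.
s = 4118 m × 2840/3220 = 3630 m.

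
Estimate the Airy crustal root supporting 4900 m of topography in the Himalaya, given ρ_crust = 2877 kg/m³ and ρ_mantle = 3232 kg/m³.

For local isostatic compensation: the weight of the topography is balanced by the buoyancy of the root, ρ_c h = (ρ_m − ρ_c) r.
r = h · ρ_c / (ρ_m − ρ_c) = 4900 m × 2877 / (3232 − 2877) = 39700 m.

39700 m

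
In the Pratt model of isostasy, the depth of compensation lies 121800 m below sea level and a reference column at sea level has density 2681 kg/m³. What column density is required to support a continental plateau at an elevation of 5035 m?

Pratt balance: ρ_ref D = ρ (D + h).
ρ = ρ_ref D/(D + h) = 2681 × 121800 m/(121800 m + 5035 m) = 2570 kg/m³.

2570 kg/m³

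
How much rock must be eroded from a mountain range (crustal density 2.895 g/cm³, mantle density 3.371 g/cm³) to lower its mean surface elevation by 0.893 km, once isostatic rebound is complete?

Net drop Δ = e − u = e − e ρ_c/ρ_m = e (ρ_m − ρ_c)/ρ_m.
e = Δ ρ_m/(ρ_m − ρ_c) = 0.893 km × 3.371/0.476 = 6.32 km.

6.32 km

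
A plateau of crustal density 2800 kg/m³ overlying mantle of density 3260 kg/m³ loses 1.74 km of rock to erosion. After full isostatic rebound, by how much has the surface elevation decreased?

0.246 km

Rebound u = e ρ_c/ρ_m = 1.74 km × 2800/3260 = 1.494 km.
Net surface drop = e − u = 1.74 km − 1.494 km = e (ρ_m − ρ_c)/ρ_m = 0.246 km.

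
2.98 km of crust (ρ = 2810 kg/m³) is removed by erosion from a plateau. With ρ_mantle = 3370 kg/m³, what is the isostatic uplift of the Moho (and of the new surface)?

2.48 km

Unloading: uplift u = e ρ_c/ρ_m = 2.98 km × 2810/3370 = 2.48 km.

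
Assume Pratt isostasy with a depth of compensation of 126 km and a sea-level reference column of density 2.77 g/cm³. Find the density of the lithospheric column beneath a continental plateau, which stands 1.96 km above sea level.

2.73 g/cm³

Pratt balance: ρ_ref D = ρ (D + h).
ρ = ρ_ref D/(D + h) = 2.77 × 126 km/(126 km + 1.96 km) = 2.73 g/cm³.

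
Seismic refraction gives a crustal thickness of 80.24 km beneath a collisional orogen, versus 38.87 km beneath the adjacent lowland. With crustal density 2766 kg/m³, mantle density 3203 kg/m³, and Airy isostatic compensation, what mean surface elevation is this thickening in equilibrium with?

Excess crust Δ = 80.24 km − 38.87 km = 41.37 km, split between elevation h and root r with h + r = Δ.
Airy balance ρ_c h = (ρ_m − ρ_c) r gives r = h ρ_c/(ρ_m − ρ_c), so h (1 + ρ_c/(ρ_m − ρ_c)) = Δ, i.e. h = Δ (ρ_m − ρ_c)/ρ_m.
h = 41.37 km × 437/3203 = 5.64 km.

5.64 km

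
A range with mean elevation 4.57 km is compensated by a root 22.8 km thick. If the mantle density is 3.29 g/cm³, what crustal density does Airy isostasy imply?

2.74 g/cm³

ρ_c h = (ρ_m − ρ_c) r → ρ_c (h + r) = ρ_m r → ρ_c = ρ_m r / (h + r).
ρ_c = 3.29 × 22.8 km / (4.57 km + 22.8 km) = 2.74 g/cm³.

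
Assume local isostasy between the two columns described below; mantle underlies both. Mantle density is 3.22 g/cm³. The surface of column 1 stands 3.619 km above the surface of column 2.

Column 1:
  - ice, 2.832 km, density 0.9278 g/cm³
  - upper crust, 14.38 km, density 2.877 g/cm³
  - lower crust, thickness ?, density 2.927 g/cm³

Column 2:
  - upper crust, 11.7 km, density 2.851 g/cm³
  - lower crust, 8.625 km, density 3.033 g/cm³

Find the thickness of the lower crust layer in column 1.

21 km

Take the compensation level at the base of the deeper column (depth z_c below the surface of column 1) and equate Σ ρ_i t_i down to z_c; mantle fills any gap and the z_c terms cancel.
Column 1: 2.832×0.9278 + 14.38×2.877 + x×2.927 + (z_c − 17.212 − x)×3.22
Column 2: 3.619×0 + 11.7×2.851 + 8.625×3.033 + (z_c − 3.619 − 20.325)×3.22
The z_c×3.22 term appears on both sides and cancels. Collect the known terms of each column as K = Σ(ρt)_known − 3.22 × (depth of known layers): K_1 = 43.9987896 − 3.22×17.212 = −11.4238504; K_2 = 59.516325 − 3.22×(3.619 + 20.325) = −17.583355.
Balance: K_1 − x×(3.22 − 2.927) = K_2, so x = (K_1 − K_2)/(3.22 − 2.927) = 6.1595/0.293 = 21 km.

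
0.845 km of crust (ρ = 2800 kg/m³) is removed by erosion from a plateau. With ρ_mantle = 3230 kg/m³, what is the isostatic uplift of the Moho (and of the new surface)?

Unloading: uplift u = e ρ_c/ρ_m = 0.845 km × 2800/3230 = 0.733 km.

0.733 km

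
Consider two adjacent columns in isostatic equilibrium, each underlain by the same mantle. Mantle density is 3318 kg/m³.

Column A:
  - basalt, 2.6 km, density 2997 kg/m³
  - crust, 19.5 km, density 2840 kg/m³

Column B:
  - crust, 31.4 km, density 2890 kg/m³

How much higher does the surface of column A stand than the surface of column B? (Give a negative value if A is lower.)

For any compensation level in the mantle, the mantle terms cancel and isostasy reduces to e = (Σt_A − Σt_B) − (Σ(ρt)_A − Σ(ρt)_B) / ρ_m.
Σt_A = 22.1 km; Σt_B = 31.4 km; Σ(ρt)_A = 63172.2; Σ(ρt)_B = 90746 (in km·kg/m³).
e = (22.1 − 31.4) − (63172.2 − 90746) / 3318 = −0.99 km.

−0.99 km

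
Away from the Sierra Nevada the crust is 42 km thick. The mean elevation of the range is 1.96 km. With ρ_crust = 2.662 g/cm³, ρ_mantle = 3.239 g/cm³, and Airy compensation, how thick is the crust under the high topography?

Root depth r = h ρ_c / (ρ_m − ρ_c) = 1.96 km × 2.662 / 0.577 = 9.042 km.
Total thickness = T + h + r = 42 km + 1.96 km + 9.042 km = 53 km.

53 km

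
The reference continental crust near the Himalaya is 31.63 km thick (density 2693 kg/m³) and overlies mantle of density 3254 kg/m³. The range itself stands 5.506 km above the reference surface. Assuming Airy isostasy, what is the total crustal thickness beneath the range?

Root depth r = h ρ_c / (ρ_m − ρ_c) = 5.506 km × 2693 / 561 = 26.43 km.
Total thickness = T + h + r = 31.63 km + 5.506 km + 26.43 km = 63.6 km.

63.6 km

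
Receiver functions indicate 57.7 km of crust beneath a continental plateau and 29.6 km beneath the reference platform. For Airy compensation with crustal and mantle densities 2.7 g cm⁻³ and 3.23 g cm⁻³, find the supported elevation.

Excess crust Δ = 57.7 km − 29.6 km = 28.1 km, split between elevation h and root r with h + r = Δ.
Airy balance ρ_c h = (ρ_m − ρ_c) r gives r = h ρ_c/(ρ_m − ρ_c), so h (1 + ρ_c/(ρ_m − ρ_c)) = Δ, i.e. h = Δ (ρ_m − ρ_c)/ρ_m.
h = 28.1 km × 0.53/3.23 = 4.61 km.

4.61 km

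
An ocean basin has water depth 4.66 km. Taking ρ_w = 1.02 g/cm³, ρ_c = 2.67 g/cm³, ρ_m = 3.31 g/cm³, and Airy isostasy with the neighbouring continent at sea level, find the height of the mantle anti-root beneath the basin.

12 km

Equating mass per unit area of the two columns: replacing crust with seawater at the top is compensated by replacing crust with mantle at the base: d (ρ_c − ρ_w) = a (ρ_m − ρ_c).
a = d (ρ_c − ρ_w)/(ρ_m − ρ_c) = 4.66 km × 1.65/0.64 = 12 km.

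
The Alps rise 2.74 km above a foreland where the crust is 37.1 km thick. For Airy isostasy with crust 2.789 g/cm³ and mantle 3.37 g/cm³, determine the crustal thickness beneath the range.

53 km

Root depth r = h ρ_c / (ρ_m − ρ_c) = 2.74 km × 2.789 / 0.581 = 13.15 km.
Total thickness = T + h + r = 37.1 km + 2.74 km + 13.15 km = 53 km.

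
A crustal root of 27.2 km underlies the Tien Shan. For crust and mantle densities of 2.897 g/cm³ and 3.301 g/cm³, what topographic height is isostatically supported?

In Airy isostatic equilibrium: ρ_c h = (ρ_m − ρ_c) r.
h = r (ρ_m − ρ_c) / ρ_c = 27.2 km × (3.301 − 2.897) / 2.897 = 3.79 km.

3.79 km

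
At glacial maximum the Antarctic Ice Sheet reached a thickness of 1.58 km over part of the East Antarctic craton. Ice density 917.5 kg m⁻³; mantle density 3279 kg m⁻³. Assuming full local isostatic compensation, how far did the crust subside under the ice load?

0.442 km

By Archimedes' principle applied to the lithosphere: the ice load ρ_ice t is balanced by mantle displaced below, ρ_m s.
s = t ρ_ice / ρ_m = 1.58 km × 917.5/3279 = 0.442 km.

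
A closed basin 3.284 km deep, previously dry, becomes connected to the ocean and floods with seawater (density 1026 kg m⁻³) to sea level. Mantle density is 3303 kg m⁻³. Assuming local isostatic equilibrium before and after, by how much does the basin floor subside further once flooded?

After flooding the water column is d + s deep. Its weight must equal the weight of mantle displaced by the extra subsidence s: (d + s) ρ_w = s ρ_m.
s = d ρ_w / (ρ_m − ρ_w) = 3.284 km × 1026/(3303 − 1026) = 1.48 km.

1.48 km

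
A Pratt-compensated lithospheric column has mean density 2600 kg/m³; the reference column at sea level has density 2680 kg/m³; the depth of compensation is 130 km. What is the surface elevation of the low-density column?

ρ_ref D = ρ (D + h) → h = D (ρ_ref − ρ)/ρ.
h = 130 km × (2680 − 2600)/2600 = 4 km.

4 km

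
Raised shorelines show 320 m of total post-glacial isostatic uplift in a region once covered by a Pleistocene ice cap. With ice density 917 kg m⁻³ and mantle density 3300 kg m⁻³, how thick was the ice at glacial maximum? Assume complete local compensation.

1150 m

u = t ρ_ice/ρ_m → t = u ρ_m/ρ_ice = 320 m × 3300/917 = 1150 m.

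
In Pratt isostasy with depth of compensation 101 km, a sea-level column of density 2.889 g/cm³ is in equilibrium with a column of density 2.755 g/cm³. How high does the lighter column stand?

ρ_ref D = ρ (D + h) → h = D (ρ_ref − ρ)/ρ.
h = 101 km × (2.889 − 2.755)/2.755 = 4.91 km.

4.91 km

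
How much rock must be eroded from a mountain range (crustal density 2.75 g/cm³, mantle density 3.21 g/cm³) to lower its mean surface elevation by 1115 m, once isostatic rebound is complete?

7780 m

Net drop Δ = e − u = e − e ρ_c/ρ_m = e (ρ_m − ρ_c)/ρ_m.
e = Δ ρ_m/(ρ_m − ρ_c) = 1115 m × 3.21/0.46 = 7780 m.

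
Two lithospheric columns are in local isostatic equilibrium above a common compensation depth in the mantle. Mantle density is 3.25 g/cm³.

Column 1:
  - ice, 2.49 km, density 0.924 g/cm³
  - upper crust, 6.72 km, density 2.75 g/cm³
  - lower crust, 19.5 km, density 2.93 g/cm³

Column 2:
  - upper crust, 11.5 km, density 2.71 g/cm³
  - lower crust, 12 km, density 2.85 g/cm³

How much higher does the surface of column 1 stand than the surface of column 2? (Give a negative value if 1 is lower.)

1.35 km

For any compensation level in the mantle, the mantle terms cancel and isostasy reduces to e = (Σt_1 − Σt_2) − (Σ(ρt)_1 − Σ(ρt)_2) / ρ_m.
Σt_1 = 28.71 km; Σt_2 = 23.5 km; Σ(ρt)_1 = 77.91576; Σ(ρt)_2 = 65.365 (in km·g/cm³).
e = (28.71 − 23.5) − (77.91576 − 65.365) / 3.25 = 1.35 km.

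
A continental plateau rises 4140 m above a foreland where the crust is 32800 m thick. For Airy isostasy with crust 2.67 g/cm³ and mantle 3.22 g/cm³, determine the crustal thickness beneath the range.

Root depth r = h ρ_c / (ρ_m − ρ_c) = 4140 m × 2.67 / 0.55 = 20100 m.
Total thickness = T + h + r = 32800 m + 4140 m + 20100 m = 57000 m.

57000 m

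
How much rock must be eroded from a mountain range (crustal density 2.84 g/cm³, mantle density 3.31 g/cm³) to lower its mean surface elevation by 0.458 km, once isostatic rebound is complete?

3.23 km

Net drop Δ = e − u = e − e ρ_c/ρ_m = e (ρ_m − ρ_c)/ρ_m.
e = Δ ρ_m/(ρ_m − ρ_c) = 0.458 km × 3.31/0.47 = 3.23 km.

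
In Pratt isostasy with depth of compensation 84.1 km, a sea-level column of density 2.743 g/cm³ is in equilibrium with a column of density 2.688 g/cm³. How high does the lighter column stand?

1.72 km

ρ_ref D = ρ (D + h) → h = D (ρ_ref − ρ)/ρ.
h = 84.1 km × (2.743 − 2.688)/2.688 = 1.72 km.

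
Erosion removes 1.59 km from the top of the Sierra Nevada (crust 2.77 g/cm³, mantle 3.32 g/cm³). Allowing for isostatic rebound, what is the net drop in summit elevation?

0.263 km

Rebound u = e ρ_c/ρ_m = 1.59 km × 2.77/3.32 = 1.327 km.
Net surface drop = e − u = 1.59 km − 1.327 km = e (ρ_m − ρ_c)/ρ_m = 0.263 km.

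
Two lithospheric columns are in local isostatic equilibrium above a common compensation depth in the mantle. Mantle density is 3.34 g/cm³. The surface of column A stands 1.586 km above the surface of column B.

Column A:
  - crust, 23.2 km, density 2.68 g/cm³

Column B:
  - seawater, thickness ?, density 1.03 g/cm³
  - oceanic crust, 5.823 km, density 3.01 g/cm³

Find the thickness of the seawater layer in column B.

Take the compensation level at the base of the deeper column (depth z_c below the surface of column A) and equate Σ ρ_i t_i down to z_c; mantle fills any gap and the z_c terms cancel.
Column A: 23.2×2.68 + (z_c − 23.2)×3.34
Column B: 1.586×0 + x×1.03 + 5.823×3.01 + (z_c − 1.586 − 5.823 − x)×3.34
The z_c×3.34 term appears on both sides and cancels. Collect the known terms of each column as K = Σ(ρt)_known − 3.34 × (depth of known layers): K_A = 62.176 − 3.34×23.2 = −15.312; K_B = 17.52723 − 3.34×(1.586 + 5.823) = −7.21883.
Balance: K_A = K_B − x×(3.34 − 1.03), so x = (K_B − K_A)/(3.34 − 1.03) = 8.09317/2.31 = 3.5 km.

3.5 km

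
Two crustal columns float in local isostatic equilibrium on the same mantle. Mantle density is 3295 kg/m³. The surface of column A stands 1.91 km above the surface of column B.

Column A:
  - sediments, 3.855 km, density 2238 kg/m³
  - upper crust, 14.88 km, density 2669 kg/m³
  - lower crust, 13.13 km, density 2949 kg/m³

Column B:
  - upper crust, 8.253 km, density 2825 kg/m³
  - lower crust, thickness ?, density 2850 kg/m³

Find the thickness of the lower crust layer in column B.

17.4 km

Take the compensation level at the base of the deeper column (depth z_c below the surface of column A) and equate Σ ρ_i t_i down to z_c; mantle fills any gap and the z_c terms cancel.
Column A: 3.855×2238 + 14.88×2669 + 13.13×2949 + (z_c − 31.865)×3295
Column B: 1.91×0 + 8.253×2825 + x×2850 + (z_c − 1.91 − 8.253 − x)×3295
The z_c×3295 term appears on both sides and cancels. Collect the known terms of each column as K = Σ(ρt)_known − 3295 × (depth of known layers): K_A = 87062.58 − 3295×31.865 = −17932.595; K_B = 23314.725 − 3295×(1.91 + 8.253) = −10172.36.
Balance: K_A = K_B − x×(3295 − 2850), so x = (K_B − K_A)/(3295 − 2850) = 7760.24/445 = 17.4 km.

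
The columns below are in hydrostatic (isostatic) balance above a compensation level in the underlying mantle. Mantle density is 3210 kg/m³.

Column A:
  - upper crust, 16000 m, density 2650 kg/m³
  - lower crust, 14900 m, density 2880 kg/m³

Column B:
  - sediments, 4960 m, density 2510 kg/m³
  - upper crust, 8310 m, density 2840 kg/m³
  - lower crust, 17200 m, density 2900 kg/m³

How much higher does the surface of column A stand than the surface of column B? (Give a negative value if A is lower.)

For any compensation level in the mantle, the mantle terms cancel and isostasy reduces to e = (Σt_A − Σt_B) − (Σ(ρt)_A − Σ(ρt)_B) / ρ_m.
Σt_A = 30900 m; Σt_B = 30470 m; Σ(ρt)_A = 85312000; Σ(ρt)_B = 85930000 (in m·kg/m³).
e = (30900 − 30470) − (85312000 − 85930000) / 3210 = 623 m.

623 m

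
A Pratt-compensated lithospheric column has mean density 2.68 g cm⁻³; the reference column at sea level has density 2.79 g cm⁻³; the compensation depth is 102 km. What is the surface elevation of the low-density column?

ρ_ref D = ρ (D + h) → h = D (ρ_ref − ρ)/ρ.
h = 102 km × (2.79 − 2.68)/2.68 = 4.19 km.

4.19 km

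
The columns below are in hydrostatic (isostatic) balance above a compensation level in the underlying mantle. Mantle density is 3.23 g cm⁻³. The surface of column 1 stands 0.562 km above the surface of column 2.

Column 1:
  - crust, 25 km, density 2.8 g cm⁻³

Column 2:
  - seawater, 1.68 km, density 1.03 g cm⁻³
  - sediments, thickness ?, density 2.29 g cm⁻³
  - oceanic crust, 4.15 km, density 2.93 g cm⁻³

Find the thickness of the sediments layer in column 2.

Take the compensation level at the base of the deeper column (depth z_c below the surface of column 1) and equate Σ ρ_i t_i down to z_c; mantle fills any gap and the z_c terms cancel.
Column 1: 25×2.8 + (z_c − 25)×3.23
Column 2: 0.562×0 + 1.68×1.03 + x×2.29 + 4.15×2.93 + (z_c − 0.562 − 5.83 − x)×3.23
The z_c×3.23 term appears on both sides and cancels. Collect the known terms of each column as K = Σ(ρt)_known − 3.23 × (depth of known layers): K_1 = 70 − 3.23×25 = −10.75; K_2 = 13.8899 − 3.23×(0.562 + 5.83) = −6.75626.
Balance: K_1 = K_2 − x×(3.23 − 2.29), so x = (K_2 − K_1)/(3.23 − 2.29) = 3.99374/0.94 = 4.25 km.

4.25 km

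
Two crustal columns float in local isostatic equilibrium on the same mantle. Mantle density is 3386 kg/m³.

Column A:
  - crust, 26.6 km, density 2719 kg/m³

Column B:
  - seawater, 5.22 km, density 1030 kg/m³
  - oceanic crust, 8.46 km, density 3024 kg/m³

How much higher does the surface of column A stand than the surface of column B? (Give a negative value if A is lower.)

For any compensation level in the mantle, the mantle terms cancel and isostasy reduces to e = (Σt_A − Σt_B) − (Σ(ρt)_A − Σ(ρt)_B) / ρ_m.
Σt_A = 26.6 km; Σt_B = 13.68 km; Σ(ρt)_A = 72325.4; Σ(ρt)_B = 30959.64 (in km·kg/m³).
e = (26.6 − 13.68) − (72325.4 − 30959.64) / 3386 = 0.703 km.

0.703 km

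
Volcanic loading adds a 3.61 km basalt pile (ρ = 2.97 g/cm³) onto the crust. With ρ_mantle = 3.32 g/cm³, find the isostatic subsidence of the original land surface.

Subaerial loading: s = t ρ_load / ρ_m.
s = 3.61 km × 2.97/3.32 = 3.23 km.

3.23 km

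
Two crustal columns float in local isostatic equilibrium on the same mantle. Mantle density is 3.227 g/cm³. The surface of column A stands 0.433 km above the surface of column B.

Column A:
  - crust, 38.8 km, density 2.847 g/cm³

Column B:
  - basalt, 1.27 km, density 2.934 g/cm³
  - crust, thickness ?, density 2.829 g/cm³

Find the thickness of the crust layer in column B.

32.6 km

Take the compensation level at the base of the deeper column (depth z_c below the surface of column A) and equate Σ ρ_i t_i down to z_c; mantle fills any gap and the z_c terms cancel.
Column A: 38.8×2.847 + (z_c − 38.8)×3.227
Column B: 0.433×0 + 1.27×2.934 + x×2.829 + (z_c − 0.433 − 1.27 − x)×3.227
The z_c×3.227 term appears on both sides and cancels. Collect the known terms of each column as K = Σ(ρt)_known − 3.227 × (depth of known layers): K_A = 110.4636 − 3.227×38.8 = −14.744; K_B = 3.72618 − 3.227×(0.433 + 1.27) = −1.769401.
Balance: K_A = K_B − x×(3.227 − 2.829), so x = (K_B − K_A)/(3.227 − 2.829) = 12.9746/0.398 = 32.6 km.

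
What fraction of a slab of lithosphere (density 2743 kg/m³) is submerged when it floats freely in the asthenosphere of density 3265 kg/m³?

Submerged fraction = ρ_obj/ρ_fluid = 2743/3265 = 84%.

84%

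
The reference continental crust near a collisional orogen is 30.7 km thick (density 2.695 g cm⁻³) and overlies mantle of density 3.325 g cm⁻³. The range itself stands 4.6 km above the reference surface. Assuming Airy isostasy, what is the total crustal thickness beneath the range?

55 km

Root depth r = h ρ_c / (ρ_m − ρ_c) = 4.6 km × 2.695 / 0.63 = 19.68 km.
Total thickness = T + h + r = 30.7 km + 4.6 km + 19.68 km = 55 km.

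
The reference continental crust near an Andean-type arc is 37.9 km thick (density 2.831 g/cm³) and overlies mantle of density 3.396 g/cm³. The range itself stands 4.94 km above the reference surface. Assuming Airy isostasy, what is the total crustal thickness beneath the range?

Root depth r = h ρ_c / (ρ_m − ρ_c) = 4.94 km × 2.831 / 0.565 = 24.75 km.
Total thickness = T + h + r = 37.9 km + 4.94 km + 24.75 km = 67.6 km.

67.6 km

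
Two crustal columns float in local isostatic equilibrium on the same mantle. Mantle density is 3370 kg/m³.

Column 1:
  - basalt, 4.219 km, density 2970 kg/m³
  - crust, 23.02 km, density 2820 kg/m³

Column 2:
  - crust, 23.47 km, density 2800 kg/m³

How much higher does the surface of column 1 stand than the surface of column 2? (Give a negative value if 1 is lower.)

0.288 km

For any compensation level in the mantle, the mantle terms cancel and isostasy reduces to e = (Σt_1 − Σt_2) − (Σ(ρt)_1 − Σ(ρt)_2) / ρ_m.
Σt_1 = 27.239 km; Σt_2 = 23.47 km; Σ(ρt)_1 = 77446.83; Σ(ρt)_2 = 65716 (in km·kg/m³).
e = (27.239 − 23.47) − (77446.83 − 65716) / 3370 = 0.288 km.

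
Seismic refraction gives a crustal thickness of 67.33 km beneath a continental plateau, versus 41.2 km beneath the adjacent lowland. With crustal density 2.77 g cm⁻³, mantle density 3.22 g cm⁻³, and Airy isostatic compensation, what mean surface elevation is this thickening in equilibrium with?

Excess crust Δ = 67.33 km − 41.2 km = 26.13 km, split between elevation h and root r with h + r = Δ.
Airy balance ρ_c h = (ρ_m − ρ_c) r gives r = h ρ_c/(ρ_m − ρ_c), so h (1 + ρ_c/(ρ_m − ρ_c)) = Δ, i.e. h = Δ (ρ_m − ρ_c)/ρ_m.
h = 26.13 km × 0.45/3.22 = 3.65 km.

3.65 km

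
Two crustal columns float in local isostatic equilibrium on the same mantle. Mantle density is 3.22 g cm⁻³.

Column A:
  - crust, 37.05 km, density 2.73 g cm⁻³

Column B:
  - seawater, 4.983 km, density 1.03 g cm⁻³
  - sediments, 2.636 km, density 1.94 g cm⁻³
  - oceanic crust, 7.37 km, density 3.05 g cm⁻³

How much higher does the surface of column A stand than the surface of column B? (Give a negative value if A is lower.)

0.812 km

For any compensation level in the mantle, the mantle terms cancel and isostasy reduces to e = (Σt_A − Σt_B) − (Σ(ρt)_A − Σ(ρt)_B) / ρ_m.
Σt_A = 37.05 km; Σt_B = 14.989 km; Σ(ρt)_A = 101.1465; Σ(ρt)_B = 32.72483 (in km·g cm⁻³).
e = (37.05 − 14.989) − (101.1465 − 32.72483) / 3.22 = 0.812 km.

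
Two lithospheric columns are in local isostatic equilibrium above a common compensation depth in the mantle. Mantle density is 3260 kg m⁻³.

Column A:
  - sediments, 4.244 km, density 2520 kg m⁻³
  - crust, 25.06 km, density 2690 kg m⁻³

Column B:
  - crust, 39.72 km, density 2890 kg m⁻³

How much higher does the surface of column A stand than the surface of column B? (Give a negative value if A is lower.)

0.837 km

For any compensation level in the mantle, the mantle terms cancel and isostasy reduces to e = (Σt_A − Σt_B) − (Σ(ρt)_A − Σ(ρt)_B) / ρ_m.
Σt_A = 29.304 km; Σt_B = 39.72 km; Σ(ρt)_A = 78106.28; Σ(ρt)_B = 114790.8 (in km·kg m⁻³).
e = (29.304 − 39.72) − (78106.28 − 114790.8) / 3260 = 0.837 km.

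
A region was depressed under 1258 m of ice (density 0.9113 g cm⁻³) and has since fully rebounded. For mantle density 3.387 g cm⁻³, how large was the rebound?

338 m

Removing the load lets mantle flow back in; uplift u satisfies ρ_ice t = ρ_m u.
u = t ρ_ice/ρ_m = 1258 m × 0.9113/3.387 = 338 m.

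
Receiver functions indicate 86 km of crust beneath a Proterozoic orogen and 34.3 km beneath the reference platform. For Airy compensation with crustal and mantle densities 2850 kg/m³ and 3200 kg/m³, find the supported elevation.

Excess crust Δ = 86 km − 34.3 km = 51.7 km, split between elevation h and root r with h + r = Δ.
Airy balance ρ_c h = (ρ_m − ρ_c) r gives r = h ρ_c/(ρ_m − ρ_c), so h (1 + ρ_c/(ρ_m − ρ_c)) = Δ, i.e. h = Δ (ρ_m − ρ_c)/ρ_m.
h = 51.7 km × 350/3200 = 5.65 km.

5.65 km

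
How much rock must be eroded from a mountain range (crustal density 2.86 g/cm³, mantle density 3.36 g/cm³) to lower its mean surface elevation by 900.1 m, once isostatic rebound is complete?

6050 m

Net drop Δ = e − u = e − e ρ_c/ρ_m = e (ρ_m − ρ_c)/ρ_m.
e = Δ ρ_m/(ρ_m − ρ_c) = 900.1 m × 3.36/0.5 = 6050 m.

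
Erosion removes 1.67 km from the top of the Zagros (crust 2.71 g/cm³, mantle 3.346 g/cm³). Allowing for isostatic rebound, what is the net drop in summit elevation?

Rebound u = e ρ_c/ρ_m = 1.67 km × 2.71/3.346 = 1.353 km.
Net surface drop = e − u = 1.67 km − 1.353 km = e (ρ_m − ρ_c)/ρ_m = 0.317 km.

0.317 km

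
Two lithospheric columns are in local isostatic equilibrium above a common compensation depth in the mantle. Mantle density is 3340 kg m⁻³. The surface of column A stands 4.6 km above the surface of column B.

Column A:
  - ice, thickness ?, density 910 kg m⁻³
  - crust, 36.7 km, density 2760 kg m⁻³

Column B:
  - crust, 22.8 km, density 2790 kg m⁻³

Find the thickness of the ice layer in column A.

2.72 km

Take the compensation level at the base of the deeper column (depth z_c below the surface of column A) and equate Σ ρ_i t_i down to z_c; mantle fills any gap and the z_c terms cancel.
Column A: x×910 + 36.7×2760 + (z_c − 36.7 − x)×3340
Column B: 4.6×0 + 22.8×2790 + (z_c − 4.6 − 22.8)×3340
The z_c×3340 term appears on both sides and cancels. Collect the known terms of each column as K = Σ(ρt)_known − 3340 × (depth of known layers): K_A = 101292 − 3340×36.7 = −21286; K_B = 63612 − 3340×(4.6 + 22.8) = −27904.
Balance: K_A − x×(3340 − 910) = K_B, so x = (K_A − K_B)/(3340 − 910) = 6618/2430 = 2.72 km.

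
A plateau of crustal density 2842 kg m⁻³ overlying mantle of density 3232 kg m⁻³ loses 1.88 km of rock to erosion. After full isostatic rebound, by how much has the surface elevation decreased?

0.227 km

Rebound u = e ρ_c/ρ_m = 1.88 km × 2842/3232 = 1.653 km.
Net surface drop = e − u = 1.88 km − 1.653 km = e (ρ_m − ρ_c)/ρ_m = 0.227 km.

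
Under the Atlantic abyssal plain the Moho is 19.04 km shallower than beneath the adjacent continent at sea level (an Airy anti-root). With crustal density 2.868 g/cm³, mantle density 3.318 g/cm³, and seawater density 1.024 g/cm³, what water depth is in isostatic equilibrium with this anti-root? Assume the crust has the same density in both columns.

4.65 km

Replacing a thickness d of crust by seawater at the top must be balanced by replacing crust with mantle at the base: d (ρ_c − ρ_w) = a (ρ_m − ρ_c).
d = a (ρ_m − ρ_c)/(ρ_c − ρ_w) = 19.04 km × 0.45/1.844 = 4.65 km.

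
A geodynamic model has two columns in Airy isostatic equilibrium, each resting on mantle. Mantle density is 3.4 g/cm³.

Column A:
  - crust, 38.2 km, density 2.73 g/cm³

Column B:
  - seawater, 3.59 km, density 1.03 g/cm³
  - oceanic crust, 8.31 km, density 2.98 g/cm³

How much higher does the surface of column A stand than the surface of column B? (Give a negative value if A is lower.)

4 km

For any compensation level in the mantle, the mantle terms cancel and isostasy reduces to e = (Σt_A − Σt_B) − (Σ(ρt)_A − Σ(ρt)_B) / ρ_m.
Σt_A = 38.2 km; Σt_B = 11.9 km; Σ(ρt)_A = 104.286; Σ(ρt)_B = 28.4615 (in km·g/cm³).
e = (38.2 − 11.9) − (104.286 − 28.4615) / 3.4 = 4 km.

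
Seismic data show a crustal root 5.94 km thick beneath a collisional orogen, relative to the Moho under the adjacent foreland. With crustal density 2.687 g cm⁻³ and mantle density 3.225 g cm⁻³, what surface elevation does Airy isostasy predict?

1.19 km

Balancing pressure at the compensation depth: ρ_c h = (ρ_m − ρ_c) r.
h = r (ρ_m − ρ_c) / ρ_c = 5.94 km × (3.225 − 2.687) / 2.687 = 1.19 km.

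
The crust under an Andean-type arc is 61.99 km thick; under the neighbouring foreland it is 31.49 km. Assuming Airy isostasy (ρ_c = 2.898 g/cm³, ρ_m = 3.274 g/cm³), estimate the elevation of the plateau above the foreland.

Excess crust Δ = 61.99 km − 31.49 km = 30.5 km, split between elevation h and root r with h + r = Δ.
Airy balance ρ_c h = (ρ_m − ρ_c) r gives r = h ρ_c/(ρ_m − ρ_c), so h (1 + ρ_c/(ρ_m − ρ_c)) = Δ, i.e. h = Δ (ρ_m − ρ_c)/ρ_m.
h = 30.5 km × 0.376/3.274 = 3.5 km.

3.5 km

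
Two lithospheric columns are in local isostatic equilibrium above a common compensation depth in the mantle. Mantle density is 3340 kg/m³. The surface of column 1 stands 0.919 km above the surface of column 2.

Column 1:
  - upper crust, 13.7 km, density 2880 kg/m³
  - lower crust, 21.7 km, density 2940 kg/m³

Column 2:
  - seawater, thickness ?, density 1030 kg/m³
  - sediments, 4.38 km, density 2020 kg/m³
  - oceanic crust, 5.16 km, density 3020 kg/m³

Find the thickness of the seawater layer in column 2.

Take the compensation level at the base of the deeper column (depth z_c below the surface of column 1) and equate Σ ρ_i t_i down to z_c; mantle fills any gap and the z_c terms cancel.
Column 1: 13.7×2880 + 21.7×2940 + (z_c − 35.4)×3340
Column 2: 0.919×0 + x×1030 + 4.38×2020 + 5.16×3020 + (z_c − 0.919 − 9.54 − x)×3340
The z_c×3340 term appears on both sides and cancels. Collect the known terms of each column as K = Σ(ρt)_known − 3340 × (depth of known layers): K_1 = 103254 − 3340×35.4 = −14982; K_2 = 24430.8 − 3340×(0.919 + 9.54) = −10502.26.
Balance: K_1 = K_2 − x×(3340 − 1030), so x = (K_2 − K_1)/(3340 − 1030) = 4479.74/2310 = 1.94 km.

1.94 km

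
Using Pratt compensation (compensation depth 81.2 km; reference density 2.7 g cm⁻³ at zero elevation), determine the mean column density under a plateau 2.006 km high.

Pratt balance: ρ_ref D = ρ (D + h).
ρ = ρ_ref D/(D + h) = 2.7 × 81.2 km/(81.2 km + 2.006 km) = 2.63 g cm⁻³.

2.63 g cm⁻³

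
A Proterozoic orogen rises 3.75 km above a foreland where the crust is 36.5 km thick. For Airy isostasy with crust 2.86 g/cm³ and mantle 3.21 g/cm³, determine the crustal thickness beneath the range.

Root depth r = h ρ_c / (ρ_m − ρ_c) = 3.75 km × 2.86 / 0.35 = 30.64 km.
Total thickness = T + h + r = 36.5 km + 3.75 km + 30.64 km = 70.9 km.

70.9 km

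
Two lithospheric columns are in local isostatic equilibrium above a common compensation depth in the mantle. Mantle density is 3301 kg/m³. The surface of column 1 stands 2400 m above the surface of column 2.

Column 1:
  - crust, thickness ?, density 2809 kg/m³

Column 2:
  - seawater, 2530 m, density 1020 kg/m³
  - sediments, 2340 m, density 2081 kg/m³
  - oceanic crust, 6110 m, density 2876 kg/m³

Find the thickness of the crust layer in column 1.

38900 m

Take the compensation level at the base of the deeper column (depth z_c below the surface of column 1) and equate Σ ρ_i t_i down to z_c; mantle fills any gap and the z_c terms cancel.
Column 1: x×2809 + (z_c − 0 − x)×3301
Column 2: 2400×0 + 2530×1020 + 2340×2081 + 6110×2876 + (z_c − 2400 − 10980)×3301
The z_c×3301 term appears on both sides and cancels. Collect the known terms of each column as K = Σ(ρt)_known − 3301 × (depth of known layers): K_1 = 0 − 3301×0 = 0; K_2 = 25022500 − 3301×(2400 + 10980) = −19144880.
Balance: K_1 − x×(3301 − 2809) = K_2, so x = (K_1 − K_2)/(3301 − 2809) = 19144900/492 = 38900 m.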